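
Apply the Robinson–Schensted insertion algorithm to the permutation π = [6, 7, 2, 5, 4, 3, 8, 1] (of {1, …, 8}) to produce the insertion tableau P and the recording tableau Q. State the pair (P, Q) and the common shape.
P = [1, 3, 8] / [2, 7] / [4] / [5] / [6];  Q = [1, 2, 7] / [3, 4] / [5] / [6] / [8];  common shape = (3, 2, 1, 1, 1)

Row-insert the values π_1, π_2, … into P one at a time, bumping the leftmost entry strictly greater than the inserted value down to the next row. The recording tableau Q records, in position (i, j), the step at which that cell was added to P.
  Insert 6 (step 1): P = [6];  Q = [1]
  Insert 7 (step 2): P = [6, 7];  Q = [1, 2]
  Insert 2 (step 3): P = [2, 7] / [6];  Q = [1, 2] / [3]
  Insert 5 (step 4): P = [2, 5] / [6, 7];  Q = [1, 2] / [3, 4]
  Insert 4 (step 5): P = [2, 4] / [5, 7] / [6];  Q = [1, 2] / [3, 4] / [5]
  Insert 3 (step 6): P = [2, 3] / [4, 7] / [5] / [6];  Q = [1, 2] / [3, 4] / [5] / [6]
  Insert 8 (step 7): P = [2, 3, 8] / [4, 7] / [5] / [6];  Q = [1, 2, 7] / [3, 4] / [5] / [6]
  Insert 1 (step 8): P = [1, 3, 8] / [2, 7] / [4] / [5] / [6];  Q = [1, 2, 7] / [3, 4] / [5] / [6] / [8]
Final shape: (3, 2, 1, 1, 1).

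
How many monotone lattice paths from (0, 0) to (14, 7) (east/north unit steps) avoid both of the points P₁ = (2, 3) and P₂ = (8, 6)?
Number of paths = 82939

Inclusion–exclusion. Total paths: C(21, 14) = 116280. Through P₁: C(5, 2)·C(16, 12) = 18200. Through P₂: C(14, 8)·C(7, 6) = 21021. Since P₁ is strictly southwest of P₂, a monotone path through both must visit P₁ then P₂; paths through both = C(5, 2)·C(9, 6)·C(7, 6) = 5880. Avoid both = 116280 − 18200 − 21021 + 5880 = 82939.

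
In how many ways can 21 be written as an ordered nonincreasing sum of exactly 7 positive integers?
p(21, 7 parts) = 105

Partitions of n into exactly k parts are in bijection with partitions of n − k into at most k parts (subtract 1 from each part). So p(21, exactly 7) = p(14, parts ≤ 7). Computing via the recurrence p(m, j) = p(m, j−1) + p(m−j, j) gives 105.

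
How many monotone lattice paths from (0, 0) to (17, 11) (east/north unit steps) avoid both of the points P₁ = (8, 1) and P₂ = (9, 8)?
Number of paths = 16643508

Inclusion–exclusion. Total paths: C(28, 17) = 21474180. Through P₁: C(9, 8)·C(19, 9) = 831402. Through P₂: C(17, 9)·C(11, 8) = 4011150. Since P₁ is strictly southwest of P₂, a monotone path through both must visit P₁ then P₂; paths through both = C(9, 8)·C(8, 1)·C(11, 8) = 11880. Avoid both = 21474180 − 831402 − 4011150 + 11880 = 16643508.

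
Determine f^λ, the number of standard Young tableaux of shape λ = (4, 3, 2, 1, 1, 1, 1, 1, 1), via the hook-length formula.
# SYT of shape (4, 3, 2, 1, 1, 1, 1, 1, 1) = 42042

Hook-length formula: f^λ = n! / Π hook(c), product over all cells c of the Young diagram. For λ = (4, 3, 2, 1, 1, 1, 1, 1, 1), n = 15 boxes. Hook lengths by row (left-to-right, top-to-bottom): [12, 5, 3, 1]; [10, 3, 1]; [8, 1]; [6]; [5]; [4]; [3]; [2]; [1]. Product of hooks = 31104000. So f^λ = 15! / 31104000 = 1307674368000 / 31104000 = 42042.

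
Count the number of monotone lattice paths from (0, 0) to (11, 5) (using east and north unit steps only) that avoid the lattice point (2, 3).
Number of paths = 3818

Total paths from (0, 0) to (11, 5): C(16, 11) = 4368. Paths through (2, 3): (paths (0, 0) → (2, 3)) × (paths (2, 3) → (11, 5)) = C(5, 2) · C(11, 9) = 10 · 55 = 550. Avoidance count = 4368 − 550 = 3818.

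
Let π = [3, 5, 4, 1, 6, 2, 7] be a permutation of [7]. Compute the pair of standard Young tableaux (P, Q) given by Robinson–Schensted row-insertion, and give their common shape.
P = [1, 2, 6, 7] / [3, 4] / [5];  Q = [1, 2, 5, 7] / [3, 6] / [4];  common shape = (4, 2, 1)

Row-insert the values π_1, π_2, … into P one at a time, bumping the leftmost entry strictly greater than the inserted value down to the next row. The recording tableau Q records, in position (i, j), the step at which that cell was added to P.
  Insert 3 (step 1): P = [3];  Q = [1]
  Insert 5 (step 2): P = [3, 5];  Q = [1, 2]
  Insert 4 (step 3): P = [3, 4] / [5];  Q = [1, 2] / [3]
  Insert 1 (step 4): P = [1, 4] / [3] / [5];  Q = [1, 2] / [3] / [4]
  Insert 6 (step 5): P = [1, 4, 6] / [3] / [5];  Q = [1, 2, 5] / [3] / [4]
  Insert 2 (step 6): P = [1, 2, 6] / [3, 4] / [5];  Q = [1, 2, 5] / [3, 6] / [4]
  Insert 7 (step 7): P = [1, 2, 6, 7] / [3, 4] / [5];  Q = [1, 2, 5, 7] / [3, 6] / [4]
Final shape: (4, 2, 1).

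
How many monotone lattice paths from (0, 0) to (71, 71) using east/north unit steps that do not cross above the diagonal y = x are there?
C_71 = 5175569924646105559418940193995065716350

These NE paths below the diagonal are counted by the Catalan number C_n = (1/(n + 1)) · C(2n, n). For n = 71: C_71 = (1/72) · C(142, 71) = 372641034574519600278163693967644731577200/72 = 5175569924646105559418940193995065716350.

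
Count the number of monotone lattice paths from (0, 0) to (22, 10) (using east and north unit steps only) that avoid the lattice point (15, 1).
Number of paths = 64329200

Total paths from (0, 0) to (22, 10): C(32, 22) = 64512240. Paths through (15, 1): (paths (0, 0) → (15, 1)) × (paths (15, 1) → (22, 10)) = C(16, 15) · C(16, 7) = 16 · 11440 = 183040. Avoidance count = 64512240 − 183040 = 64329200.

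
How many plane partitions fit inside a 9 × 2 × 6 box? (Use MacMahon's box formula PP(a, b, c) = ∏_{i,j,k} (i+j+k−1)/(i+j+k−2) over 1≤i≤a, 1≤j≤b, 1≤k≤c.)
PP(9, 2, 6) = 5725720

Evaluate the triple product over i = 1..9, j = 1..2, k = 1..6. The factors are (2/1) · (3/2) · (4/3) · (5/4) · (6/5) · (7/6) · (3/2) · (4/3) · … (108 factors total). The numerators and denominators telescope so the product is an integer; carrying out the multiplication exactly gives PP(9, 2, 6) = 5725720.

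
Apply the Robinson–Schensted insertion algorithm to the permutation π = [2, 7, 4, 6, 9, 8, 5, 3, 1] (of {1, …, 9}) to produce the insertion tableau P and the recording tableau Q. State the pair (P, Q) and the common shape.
P = [1, 3, 5, 8] / [2, 9] / [4] / [6] / [7];  Q = [1, 2, 4, 5] / [3, 6] / [7] / [8] / [9];  common shape = (4, 2, 1, 1, 1)

Row-insert the values π_1, π_2, … into P one at a time, bumping the leftmost entry strictly greater than the inserted value down to the next row. The recording tableau Q records, in position (i, j), the step at which that cell was added to P.
  Insert 2 (step 1): P = [2];  Q = [1]
  Insert 7 (step 2): P = [2, 7];  Q = [1, 2]
  Insert 4 (step 3): P = [2, 4] / [7];  Q = [1, 2] / [3]
  Insert 6 (step 4): P = [2, 4, 6] / [7];  Q = [1, 2, 4] / [3]
  Insert 9 (step 5): P = [2, 4, 6, 9] / [7];  Q = [1, 2, 4, 5] / [3]
  Insert 8 (step 6): P = [2, 4, 6, 8] / [7, 9];  Q = [1, 2, 4, 5] / [3, 6]
  Insert 5 (step 7): P = [2, 4, 5, 8] / [6, 9] / [7];  Q = [1, 2, 4, 5] / [3, 6] / [7]
  Insert 3 (step 8): P = [2, 3, 5, 8] / [4, 9] / [6] / [7];  Q = [1, 2, 4, 5] / [3, 6] / [7] / [8]
  Insert 1 (step 9): P = [1, 3, 5, 8] / [2, 9] / [4] / [6] / [7];  Q = [1, 2, 4, 5] / [3, 6] / [7] / [8] / [9]
Final shape: (4, 2, 1, 1, 1).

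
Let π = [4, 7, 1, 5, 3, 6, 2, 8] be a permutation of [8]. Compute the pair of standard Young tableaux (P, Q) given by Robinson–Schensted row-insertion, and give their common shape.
P = [1, 2, 6, 8] / [3, 5] / [4] / [7];  Q = [1, 2, 6, 8] / [3, 4] / [5] / [7];  common shape = (4, 2, 1, 1)

Row-insert the values π_1, π_2, … into P one at a time, bumping the leftmost entry strictly greater than the inserted value down to the next row. The recording tableau Q records, in position (i, j), the step at which that cell was added to P.
  Insert 4 (step 1): P = [4];  Q = [1]
  Insert 7 (step 2): P = [4, 7];  Q = [1, 2]
  Insert 1 (step 3): P = [1, 7] / [4];  Q = [1, 2] / [3]
  Insert 5 (step 4): P = [1, 5] / [4, 7];  Q = [1, 2] / [3, 4]
  Insert 3 (step 5): P = [1, 3] / [4, 5] / [7];  Q = [1, 2] / [3, 4] / [5]
  Insert 6 (step 6): P = [1, 3, 6] / [4, 5] / [7];  Q = [1, 2, 6] / [3, 4] / [5]
  Insert 2 (step 7): P = [1, 2, 6] / [3, 5] / [4] / [7];  Q = [1, 2, 6] / [3, 4] / [5] / [7]
  Insert 8 (step 8): P = [1, 2, 6, 8] / [3, 5] / [4] / [7];  Q = [1, 2, 6, 8] / [3, 4] / [5] / [7]
Final shape: (4, 2, 1, 1).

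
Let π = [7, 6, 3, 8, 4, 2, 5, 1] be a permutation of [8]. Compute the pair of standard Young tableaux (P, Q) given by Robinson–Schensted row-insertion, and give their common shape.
P = [1, 4, 5] / [2, 8] / [3] / [6] / [7];  Q = [1, 4, 7] / [2, 5] / [3] / [6] / [8];  common shape = (3, 2, 1, 1, 1)

Row-insert the values π_1, π_2, … into P one at a time, bumping the leftmost entry strictly greater than the inserted value down to the next row. The recording tableau Q records, in position (i, j), the step at which that cell was added to P.
  Insert 7 (step 1): P = [7];  Q = [1]
  Insert 6 (step 2): P = [6] / [7];  Q = [1] / [2]
  Insert 3 (step 3): P = [3] / [6] / [7];  Q = [1] / [2] / [3]
  Insert 8 (step 4): P = [3, 8] / [6] / [7];  Q = [1, 4] / [2] / [3]
  Insert 4 (step 5): P = [3, 4] / [6, 8] / [7];  Q = [1, 4] / [2, 5] / [3]
  Insert 2 (step 6): P = [2, 4] / [3, 8] / [6] / [7];  Q = [1, 4] / [2, 5] / [3] / [6]
  Insert 5 (step 7): P = [2, 4, 5] / [3, 8] / [6] / [7];  Q = [1, 4, 7] / [2, 5] / [3] / [6]
  Insert 1 (step 8): P = [1, 4, 5] / [2, 8] / [3] / [6] / [7];  Q = [1, 4, 7] / [2, 5] / [3] / [6] / [8]
Final shape: (3, 2, 1, 1, 1).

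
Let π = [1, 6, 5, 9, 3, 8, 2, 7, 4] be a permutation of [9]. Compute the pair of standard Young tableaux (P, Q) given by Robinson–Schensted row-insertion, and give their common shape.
P = [1, 2, 4] / [3, 7] / [5, 8] / [6, 9];  Q = [1, 2, 4] / [3, 6] / [5, 8] / [7, 9];  common shape = (3, 2, 2, 2)

Row-insert the values π_1, π_2, … into P one at a time, bumping the leftmost entry strictly greater than the inserted value down to the next row. The recording tableau Q records, in position (i, j), the step at which that cell was added to P.
  Insert 1 (step 1): P = [1];  Q = [1]
  Insert 6 (step 2): P = [1, 6];  Q = [1, 2]
  Insert 5 (step 3): P = [1, 5] / [6];  Q = [1, 2] / [3]
  Insert 9 (step 4): P = [1, 5, 9] / [6];  Q = [1, 2, 4] / [3]
  Insert 3 (step 5): P = [1, 3, 9] / [5] / [6];  Q = [1, 2, 4] / [3] / [5]
  Insert 8 (step 6): P = [1, 3, 8] / [5, 9] / [6];  Q = [1, 2, 4] / [3, 6] / [5]
  Insert 2 (step 7): P = [1, 2, 8] / [3, 9] / [5] / [6];  Q = [1, 2, 4] / [3, 6] / [5] / [7]
  Insert 7 (step 8): P = [1, 2, 7] / [3, 8] / [5, 9] / [6];  Q = [1, 2, 4] / [3, 6] / [5, 8] / [7]
  Insert 4 (step 9): P = [1, 2, 4] / [3, 7] / [5, 8] / [6, 9];  Q = [1, 2, 4] / [3, 6] / [5, 8] / [7, 9]
Final shape: (3, 2, 2, 2).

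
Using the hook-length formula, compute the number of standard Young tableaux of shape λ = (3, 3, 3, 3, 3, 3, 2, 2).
# SYT of shape (3, 3, 3, 3, 3, 3, 2, 2) = 14226212

Hook-length formula: f^λ = n! / Π hook(c), product over all cells c of the Young diagram. For λ = (3, 3, 3, 3, 3, 3, 2, 2), n = 22 boxes. Hook lengths by row (left-to-right, top-to-bottom): [10, 9, 6]; [9, 8, 5]; [8, 7, 4]; [7, 6, 3]; [6, 5, 2]; [5, 4, 1]; [3, 2]; [2, 1]. Product of hooks = 79009136640000. So f^λ = 22! / 79009136640000 = 1124000727777607680000 / 79009136640000 = 14226212.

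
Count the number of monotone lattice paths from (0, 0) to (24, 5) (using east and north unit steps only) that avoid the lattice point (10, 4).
Number of paths = 103740

Total paths from (0, 0) to (24, 5): C(29, 24) = 118755. Paths through (10, 4): (paths (0, 0) → (10, 4)) × (paths (10, 4) → (24, 5)) = C(14, 10) · C(15, 14) = 1001 · 15 = 15015. Avoidance count = 118755 − 15015 = 103740.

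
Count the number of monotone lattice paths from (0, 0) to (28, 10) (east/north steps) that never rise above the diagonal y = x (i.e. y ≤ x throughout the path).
Number of paths = 309722116

By the reflection principle (André's argument), the number of monotone paths to (28, 10) with n ≤ m that never go above y = x is C(38, 28) − C(38, 29) = 472733756 − 163011640 = 309722116.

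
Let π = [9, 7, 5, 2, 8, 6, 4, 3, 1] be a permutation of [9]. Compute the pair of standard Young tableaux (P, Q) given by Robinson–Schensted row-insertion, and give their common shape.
P = [1, 3] / [2, 6] / [4, 8] / [5] / [7] / [9];  Q = [1, 5] / [2, 6] / [3, 7] / [4] / [8] / [9];  common shape = (2, 2, 2, 1, 1, 1)

Row-insert the values π_1, π_2, … into P one at a time, bumping the leftmost entry strictly greater than the inserted value down to the next row. The recording tableau Q records, in position (i, j), the step at which that cell was added to P.
  Insert 9 (step 1): P = [9];  Q = [1]
  Insert 7 (step 2): P = [7] / [9];  Q = [1] / [2]
  Insert 5 (step 3): P = [5] / [7] / [9];  Q = [1] / [2] / [3]
  Insert 2 (step 4): P = [2] / [5] / [7] / [9];  Q = [1] / [2] / [3] / [4]
  Insert 8 (step 5): P = [2, 8] / [5] / [7] / [9];  Q = [1, 5] / [2] / [3] / [4]
  Insert 6 (step 6): P = [2, 6] / [5, 8] / [7] / [9];  Q = [1, 5] / [2, 6] / [3] / [4]
  Insert 4 (step 7): P = [2, 4] / [5, 6] / [7, 8] / [9];  Q = [1, 5] / [2, 6] / [3, 7] / [4]
  Insert 3 (step 8): P = [2, 3] / [4, 6] / [5, 8] / [7] / [9];  Q = [1, 5] / [2, 6] / [3, 7] / [4] / [8]
  Insert 1 (step 9): P = [1, 3] / [2, 6] / [4, 8] / [5] / [7] / [9];  Q = [1, 5] / [2, 6] / [3, 7] / [4] / [8] / [9]
Final shape: (2, 2, 2, 1, 1, 1).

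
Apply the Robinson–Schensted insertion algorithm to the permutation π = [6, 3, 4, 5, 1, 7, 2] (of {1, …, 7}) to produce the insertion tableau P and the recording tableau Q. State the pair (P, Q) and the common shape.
P = [1, 2, 5, 7] / [3, 4] / [6];  Q = [1, 3, 4, 6] / [2, 7] / [5];  common shape = (4, 2, 1)

Row-insert the values π_1, π_2, … into P one at a time, bumping the leftmost entry strictly greater than the inserted value down to the next row. The recording tableau Q records, in position (i, j), the step at which that cell was added to P.
  Insert 6 (step 1): P = [6];  Q = [1]
  Insert 3 (step 2): P = [3] / [6];  Q = [1] / [2]
  Insert 4 (step 3): P = [3, 4] / [6];  Q = [1, 3] / [2]
  Insert 5 (step 4): P = [3, 4, 5] / [6];  Q = [1, 3, 4] / [2]
  Insert 1 (step 5): P = [1, 4, 5] / [3] / [6];  Q = [1, 3, 4] / [2] / [5]
  Insert 7 (step 6): P = [1, 4, 5, 7] / [3] / [6];  Q = [1, 3, 4, 6] / [2] / [5]
  Insert 2 (step 7): P = [1, 2, 5, 7] / [3, 4] / [6];  Q = [1, 3, 4, 6] / [2, 7] / [5]
Final shape: (4, 2, 1).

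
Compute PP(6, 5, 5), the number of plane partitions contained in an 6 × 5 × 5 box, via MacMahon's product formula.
PP(6, 5, 5) = 3184461423

Evaluate the triple product over i = 1..6, j = 1..5, k = 1..5. The factors are (2/1) · (3/2) · (4/3) · (5/4) · (6/5) · (3/2) · (4/3) · (5/4) · … (150 factors total). The numerators and denominators telescope so the product is an integer; carrying out the multiplication exactly gives PP(6, 5, 5) = 3184461423.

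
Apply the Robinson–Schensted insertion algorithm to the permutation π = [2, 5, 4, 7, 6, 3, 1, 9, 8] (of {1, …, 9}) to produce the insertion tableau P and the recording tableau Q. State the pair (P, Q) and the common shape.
P = [1, 3, 6, 8] / [2, 7, 9] / [4] / [5];  Q = [1, 2, 4, 8] / [3, 5, 9] / [6] / [7];  common shape = (4, 3, 1, 1)

Row-insert the values π_1, π_2, … into P one at a time, bumping the leftmost entry strictly greater than the inserted value down to the next row. The recording tableau Q records, in position (i, j), the step at which that cell was added to P.
  Insert 2 (step 1): P = [2];  Q = [1]
  Insert 5 (step 2): P = [2, 5];  Q = [1, 2]
  Insert 4 (step 3): P = [2, 4] / [5];  Q = [1, 2] / [3]
  Insert 7 (step 4): P = [2, 4, 7] / [5];  Q = [1, 2, 4] / [3]
  Insert 6 (step 5): P = [2, 4, 6] / [5, 7];  Q = [1, 2, 4] / [3, 5]
  Insert 3 (step 6): P = [2, 3, 6] / [4, 7] / [5];  Q = [1, 2, 4] / [3, 5] / [6]
  Insert 1 (step 7): P = [1, 3, 6] / [2, 7] / [4] / [5];  Q = [1, 2, 4] / [3, 5] / [6] / [7]
  Insert 9 (step 8): P = [1, 3, 6, 9] / [2, 7] / [4] / [5];  Q = [1, 2, 4, 8] / [3, 5] / [6] / [7]
  Insert 8 (step 9): P = [1, 3, 6, 8] / [2, 7, 9] / [4] / [5];  Q = [1, 2, 4, 8] / [3, 5, 9] / [6] / [7]
Final shape: (4, 3, 1, 1).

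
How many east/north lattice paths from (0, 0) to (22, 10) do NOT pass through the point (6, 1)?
Number of paths = 50211415

Total paths from (0, 0) to (22, 10): C(32, 22) = 64512240. Paths through (6, 1): (paths (0, 0) → (6, 1)) × (paths (6, 1) → (22, 10)) = C(7, 6) · C(25, 16) = 7 · 2042975 = 14300825. Avoidance count = 64512240 − 14300825 = 50211415.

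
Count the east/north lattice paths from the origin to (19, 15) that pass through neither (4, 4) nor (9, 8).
Number of paths = 1013886800

Inclusion–exclusion. Total paths: C(34, 19) = 1855967520. Through P₁: C(8, 4)·C(26, 15) = 540831200. Through P₂: C(17, 9)·C(17, 10) = 472780880. Since P₁ is strictly southwest of P₂, a monotone path through both must visit P₁ then P₂; paths through both = C(8, 4)·C(9, 5)·C(17, 10) = 171531360. Avoid both = 1855967520 − 540831200 − 472780880 + 171531360 = 1013886800.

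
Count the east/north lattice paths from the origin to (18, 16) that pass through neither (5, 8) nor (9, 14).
Number of paths = 1911989200

Inclusion–exclusion. Total paths: C(34, 18) = 2203961430. Through P₁: C(13, 5)·C(21, 13) = 261891630. Through P₂: C(23, 9)·C(11, 9) = 44945450. Since P₁ is strictly southwest of P₂, a monotone path through both must visit P₁ then P₂; paths through both = C(13, 5)·C(10, 4)·C(11, 9) = 14864850. Avoid both = 2203961430 − 261891630 − 44945450 + 14864850 = 1911989200.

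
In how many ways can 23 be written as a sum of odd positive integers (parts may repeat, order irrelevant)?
p_odd(23) = 104

Enumerate partitions using only odd parts via the recurrence o(n, m) = o(n, m−2) + o(n−m, m) over odd m, starting from the largest odd part ≤ n. This gives p_odd(23) = 104. (Euler's theorem: equals the count of distinct-part partitions.)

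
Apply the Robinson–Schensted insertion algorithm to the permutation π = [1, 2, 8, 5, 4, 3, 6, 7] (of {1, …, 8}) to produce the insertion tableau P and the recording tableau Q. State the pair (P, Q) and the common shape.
P = [1, 2, 3, 6, 7] / [4] / [5] / [8];  Q = [1, 2, 3, 7, 8] / [4] / [5] / [6];  common shape = (5, 1, 1, 1)

Row-insert the values π_1, π_2, … into P one at a time, bumping the leftmost entry strictly greater than the inserted value down to the next row. The recording tableau Q records, in position (i, j), the step at which that cell was added to P.
  Insert 1 (step 1): P = [1];  Q = [1]
  Insert 2 (step 2): P = [1, 2];  Q = [1, 2]
  Insert 8 (step 3): P = [1, 2, 8];  Q = [1, 2, 3]
  Insert 5 (step 4): P = [1, 2, 5] / [8];  Q = [1, 2, 3] / [4]
  Insert 4 (step 5): P = [1, 2, 4] / [5] / [8];  Q = [1, 2, 3] / [4] / [5]
  Insert 3 (step 6): P = [1, 2, 3] / [4] / [5] / [8];  Q = [1, 2, 3] / [4] / [5] / [6]
  Insert 6 (step 7): P = [1, 2, 3, 6] / [4] / [5] / [8];  Q = [1, 2, 3, 7] / [4] / [5] / [6]
  Insert 7 (step 8): P = [1, 2, 3, 6, 7] / [4] / [5] / [8];  Q = [1, 2, 3, 7, 8] / [4] / [5] / [6]
Final shape: (5, 1, 1, 1).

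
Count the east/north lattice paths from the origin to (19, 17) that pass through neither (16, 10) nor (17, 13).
Number of paths = 6482394750

Inclusion–exclusion. Total paths: C(36, 19) = 8597496600. Through P₁: C(26, 16)·C(10, 3) = 637408200. Through P₂: C(30, 17)·C(6, 2) = 1796397750. Since P₁ is strictly southwest of P₂, a monotone path through both must visit P₁ then P₂; paths through both = C(26, 16)·C(4, 1)·C(6, 2) = 318704100. Avoid both = 8597496600 − 637408200 − 1796397750 + 318704100 = 6482394750.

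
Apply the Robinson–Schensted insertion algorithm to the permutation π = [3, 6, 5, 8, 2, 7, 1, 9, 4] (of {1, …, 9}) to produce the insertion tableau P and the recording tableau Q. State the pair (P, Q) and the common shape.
P = [1, 4, 7, 9] / [2, 5] / [3, 8] / [6];  Q = [1, 2, 4, 8] / [3, 6] / [5, 9] / [7];  common shape = (4, 2, 2, 1)

Row-insert the values π_1, π_2, … into P one at a time, bumping the leftmost entry strictly greater than the inserted value down to the next row. The recording tableau Q records, in position (i, j), the step at which that cell was added to P.
  Insert 3 (step 1): P = [3];  Q = [1]
  Insert 6 (step 2): P = [3, 6];  Q = [1, 2]
  Insert 5 (step 3): P = [3, 5] / [6];  Q = [1, 2] / [3]
  Insert 8 (step 4): P = [3, 5, 8] / [6];  Q = [1, 2, 4] / [3]
  Insert 2 (step 5): P = [2, 5, 8] / [3] / [6];  Q = [1, 2, 4] / [3] / [5]
  Insert 7 (step 6): P = [2, 5, 7] / [3, 8] / [6];  Q = [1, 2, 4] / [3, 6] / [5]
  Insert 1 (step 7): P = [1, 5, 7] / [2, 8] / [3] / [6];  Q = [1, 2, 4] / [3, 6] / [5] / [7]
  Insert 9 (step 8): P = [1, 5, 7, 9] / [2, 8] / [3] / [6];  Q = [1, 2, 4, 8] / [3, 6] / [5] / [7]
  Insert 4 (step 9): P = [1, 4, 7, 9] / [2, 5] / [3, 8] / [6];  Q = [1, 2, 4, 8] / [3, 6] / [5, 9] / [7]
Final shape: (4, 2, 2, 1).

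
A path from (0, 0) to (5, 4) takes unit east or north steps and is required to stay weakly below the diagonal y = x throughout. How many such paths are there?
Number of paths = 42

By the reflection principle (André's argument), the number of monotone paths to (5, 4) with n ≤ m that never go above y = x is C(9, 5) − C(9, 6) = 126 − 84 = 42.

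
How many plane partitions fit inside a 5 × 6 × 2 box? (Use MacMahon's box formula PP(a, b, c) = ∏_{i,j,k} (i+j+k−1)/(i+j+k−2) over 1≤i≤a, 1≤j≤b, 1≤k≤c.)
PP(5, 6, 2) = 60984

Evaluate the triple product over i = 1..5, j = 1..6, k = 1..2. The factors are (2/1) · (3/2) · (3/2) · (4/3) · (4/3) · (5/4) · (5/4) · (6/5) · … (60 factors total). The numerators and denominators telescope so the product is an integer; carrying out the multiplication exactly gives PP(5, 6, 2) = 60984.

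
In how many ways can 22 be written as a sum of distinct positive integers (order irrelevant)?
q(22) = 89

A partition into distinct parts is a strictly decreasing sequence summing to n. The recurrence d(n, m) = d(n, m−1) + d(n−m, m−1) (use part m at most once) with q(n) = d(n, n) gives q(22) = 89. (Euler's theorem: # distinct-part partitions = # odd-part partitions.)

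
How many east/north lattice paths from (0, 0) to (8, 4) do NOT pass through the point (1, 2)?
Number of paths = 387

Total paths from (0, 0) to (8, 4): C(12, 8) = 495. Paths through (1, 2): (paths (0, 0) → (1, 2)) × (paths (1, 2) → (8, 4)) = C(3, 1) · C(9, 7) = 3 · 36 = 108. Avoidance count = 495 − 108 = 387.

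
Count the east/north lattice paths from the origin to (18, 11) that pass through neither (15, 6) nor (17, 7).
Number of paths = 30641946

Inclusion–exclusion. Total paths: C(29, 18) = 34597290. Through P₁: C(21, 15)·C(8, 3) = 3038784. Through P₂: C(24, 17)·C(5, 1) = 1730520. Since P₁ is strictly southwest of P₂, a monotone path through both must visit P₁ then P₂; paths through both = C(21, 15)·C(3, 2)·C(5, 1) = 813960. Avoid both = 34597290 − 3038784 − 1730520 + 813960 = 30641946.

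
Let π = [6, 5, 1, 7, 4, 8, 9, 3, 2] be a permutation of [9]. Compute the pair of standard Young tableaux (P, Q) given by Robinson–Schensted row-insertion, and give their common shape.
P = [1, 2, 8, 9] / [3, 7] / [4] / [5] / [6];  Q = [1, 4, 6, 7] / [2, 5] / [3] / [8] / [9];  common shape = (4, 2, 1, 1, 1)

Row-insert the values π_1, π_2, … into P one at a time, bumping the leftmost entry strictly greater than the inserted value down to the next row. The recording tableau Q records, in position (i, j), the step at which that cell was added to P.
  Insert 6 (step 1): P = [6];  Q = [1]
  Insert 5 (step 2): P = [5] / [6];  Q = [1] / [2]
  Insert 1 (step 3): P = [1] / [5] / [6];  Q = [1] / [2] / [3]
  Insert 7 (step 4): P = [1, 7] / [5] / [6];  Q = [1, 4] / [2] / [3]
  Insert 4 (step 5): P = [1, 4] / [5, 7] / [6];  Q = [1, 4] / [2, 5] / [3]
  Insert 8 (step 6): P = [1, 4, 8] / [5, 7] / [6];  Q = [1, 4, 6] / [2, 5] / [3]
  Insert 9 (step 7): P = [1, 4, 8, 9] / [5, 7] / [6];  Q = [1, 4, 6, 7] / [2, 5] / [3]
  Insert 3 (step 8): P = [1, 3, 8, 9] / [4, 7] / [5] / [6];  Q = [1, 4, 6, 7] / [2, 5] / [3] / [8]
  Insert 2 (step 9): P = [1, 2, 8, 9] / [3, 7] / [4] / [5] / [6];  Q = [1, 4, 6, 7] / [2, 5] / [3] / [8] / [9]
Final shape: (4, 2, 1, 1, 1).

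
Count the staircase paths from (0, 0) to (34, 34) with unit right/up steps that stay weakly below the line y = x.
C_34 = 812944042149730764

These NE paths below the diagonal are counted by the Catalan number C_n = (1/(n + 1)) · C(2n, n). For n = 34: C_34 = (1/35) · C(68, 34) = 28453041475240576740/35 = 812944042149730764.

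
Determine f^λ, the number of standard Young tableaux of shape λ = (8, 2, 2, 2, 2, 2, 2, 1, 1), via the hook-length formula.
# SYT of shape (8, 2, 2, 2, 2, 2, 2, 1, 1) = 86178015

Hook-length formula: f^λ = n! / Π hook(c), product over all cells c of the Young diagram. For λ = (8, 2, 2, 2, 2, 2, 2, 1, 1), n = 22 boxes. Hook lengths by row (left-to-right, top-to-bottom): [16, 13, 6, 5, 4, 3, 2, 1]; [9, 6]; [8, 5]; [7, 4]; [6, 3]; [5, 2]; [4, 1]; [2]; [1]. Product of hooks = 13042778112000. So f^λ = 22! / 13042778112000 = 1124000727777607680000 / 13042778112000 = 86178015.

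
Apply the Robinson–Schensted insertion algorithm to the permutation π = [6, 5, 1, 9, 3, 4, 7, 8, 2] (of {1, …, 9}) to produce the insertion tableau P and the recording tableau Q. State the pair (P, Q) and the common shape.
P = [1, 2, 4, 7, 8] / [3, 9] / [5] / [6];  Q = [1, 4, 6, 7, 8] / [2, 5] / [3] / [9];  common shape = (5, 2, 1, 1)

Row-insert the values π_1, π_2, … into P one at a time, bumping the leftmost entry strictly greater than the inserted value down to the next row. The recording tableau Q records, in position (i, j), the step at which that cell was added to P.
  Insert 6 (step 1): P = [6];  Q = [1]
  Insert 5 (step 2): P = [5] / [6];  Q = [1] / [2]
  Insert 1 (step 3): P = [1] / [5] / [6];  Q = [1] / [2] / [3]
  Insert 9 (step 4): P = [1, 9] / [5] / [6];  Q = [1, 4] / [2] / [3]
  Insert 3 (step 5): P = [1, 3] / [5, 9] / [6];  Q = [1, 4] / [2, 5] / [3]
  Insert 4 (step 6): P = [1, 3, 4] / [5, 9] / [6];  Q = [1, 4, 6] / [2, 5] / [3]
  Insert 7 (step 7): P = [1, 3, 4, 7] / [5, 9] / [6];  Q = [1, 4, 6, 7] / [2, 5] / [3]
  Insert 8 (step 8): P = [1, 3, 4, 7, 8] / [5, 9] / [6];  Q = [1, 4, 6, 7, 8] / [2, 5] / [3]
  Insert 2 (step 9): P = [1, 2, 4, 7, 8] / [3, 9] / [5] / [6];  Q = [1, 4, 6, 7, 8] / [2, 5] / [3] / [9]
Final shape: (5, 2, 1, 1).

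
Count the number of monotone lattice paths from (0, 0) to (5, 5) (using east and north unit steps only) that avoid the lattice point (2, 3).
Number of paths = 152

Total paths from (0, 0) to (5, 5): C(10, 5) = 252. Paths through (2, 3): (paths (0, 0) → (2, 3)) × (paths (2, 3) → (5, 5)) = C(5, 2) · C(5, 3) = 10 · 10 = 100. Avoidance count = 252 − 100 = 152.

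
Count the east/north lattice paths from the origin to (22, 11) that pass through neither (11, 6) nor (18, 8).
Number of paths = 100392487

Inclusion–exclusion. Total paths: C(33, 22) = 193536720. Through P₁: C(17, 11)·C(16, 11) = 54058368. Through P₂: C(26, 18)·C(7, 4) = 54679625. Since P₁ is strictly southwest of P₂, a monotone path through both must visit P₁ then P₂; paths through both = C(17, 11)·C(9, 7)·C(7, 4) = 15593760. Avoid both = 193536720 − 54058368 − 54679625 + 15593760 = 100392487.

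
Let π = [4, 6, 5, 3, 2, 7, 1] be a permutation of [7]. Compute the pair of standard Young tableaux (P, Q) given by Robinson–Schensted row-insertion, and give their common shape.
P = [1, 5, 7] / [2] / [3] / [4] / [6];  Q = [1, 2, 6] / [3] / [4] / [5] / [7];  common shape = (3, 1, 1, 1, 1)

Row-insert the values π_1, π_2, … into P one at a time, bumping the leftmost entry strictly greater than the inserted value down to the next row. The recording tableau Q records, in position (i, j), the step at which that cell was added to P.
  Insert 4 (step 1): P = [4];  Q = [1]
  Insert 6 (step 2): P = [4, 6];  Q = [1, 2]
  Insert 5 (step 3): P = [4, 5] / [6];  Q = [1, 2] / [3]
  Insert 3 (step 4): P = [3, 5] / [4] / [6];  Q = [1, 2] / [3] / [4]
  Insert 2 (step 5): P = [2, 5] / [3] / [4] / [6];  Q = [1, 2] / [3] / [4] / [5]
  Insert 7 (step 6): P = [2, 5, 7] / [3] / [4] / [6];  Q = [1, 2, 6] / [3] / [4] / [5]
  Insert 1 (step 7): P = [1, 5, 7] / [2] / [3] / [4] / [6];  Q = [1, 2, 6] / [3] / [4] / [5] / [7]
Final shape: (3, 1, 1, 1, 1).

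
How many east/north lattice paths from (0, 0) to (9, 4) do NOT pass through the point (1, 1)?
Number of paths = 385

Total paths from (0, 0) to (9, 4): C(13, 9) = 715. Paths through (1, 1): (paths (0, 0) → (1, 1)) × (paths (1, 1) → (9, 4)) = C(2, 1) · C(11, 8) = 2 · 165 = 330. Avoidance count = 715 − 330 = 385.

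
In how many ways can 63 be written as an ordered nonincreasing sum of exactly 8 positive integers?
p(63, 8 parts) = 50774

Partitions of n into exactly k parts are in bijection with partitions of n − k into at most k parts (subtract 1 from each part). So p(63, exactly 8) = p(55, parts ≤ 8). Computing via the recurrence p(m, j) = p(m, j−1) + p(m−j, j) gives 50774.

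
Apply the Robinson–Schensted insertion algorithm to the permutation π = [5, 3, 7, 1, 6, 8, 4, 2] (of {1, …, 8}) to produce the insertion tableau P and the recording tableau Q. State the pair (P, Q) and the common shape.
P = [1, 2, 8] / [3, 4] / [5, 6] / [7];  Q = [1, 3, 6] / [2, 5] / [4, 7] / [8];  common shape = (3, 2, 2, 1)

Row-insert the values π_1, π_2, … into P one at a time, bumping the leftmost entry strictly greater than the inserted value down to the next row. The recording tableau Q records, in position (i, j), the step at which that cell was added to P.
  Insert 5 (step 1): P = [5];  Q = [1]
  Insert 3 (step 2): P = [3] / [5];  Q = [1] / [2]
  Insert 7 (step 3): P = [3, 7] / [5];  Q = [1, 3] / [2]
  Insert 1 (step 4): P = [1, 7] / [3] / [5];  Q = [1, 3] / [2] / [4]
  Insert 6 (step 5): P = [1, 6] / [3, 7] / [5];  Q = [1, 3] / [2, 5] / [4]
  Insert 8 (step 6): P = [1, 6, 8] / [3, 7] / [5];  Q = [1, 3, 6] / [2, 5] / [4]
  Insert 4 (step 7): P = [1, 4, 8] / [3, 6] / [5, 7];  Q = [1, 3, 6] / [2, 5] / [4, 7]
  Insert 2 (step 8): P = [1, 2, 8] / [3, 4] / [5, 6] / [7];  Q = [1, 3, 6] / [2, 5] / [4, 7] / [8]
Final shape: (3, 2, 2, 1).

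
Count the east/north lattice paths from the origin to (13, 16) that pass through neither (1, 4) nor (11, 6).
Number of paths = 53548099

Inclusion–exclusion. Total paths: C(29, 13) = 67863915. Through P₁: C(5, 1)·C(24, 12) = 13520780. Through P₂: C(17, 11)·C(12, 2) = 816816. Since P₁ is strictly southwest of P₂, a monotone path through both must visit P₁ then P₂; paths through both = C(5, 1)·C(12, 10)·C(12, 2) = 21780. Avoid both = 67863915 − 13520780 − 816816 + 21780 = 53548099.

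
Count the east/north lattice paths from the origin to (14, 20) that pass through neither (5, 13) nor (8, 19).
Number of paths = 1283455179

Inclusion–exclusion. Total paths: C(34, 14) = 1391975640. Through P₁: C(18, 5)·C(16, 9) = 98017920. Through P₂: C(27, 8)·C(7, 6) = 15540525. Since P₁ is strictly southwest of P₂, a monotone path through both must visit P₁ then P₂; paths through both = C(18, 5)·C(9, 3)·C(7, 6) = 5037984. Avoid both = 1391975640 − 98017920 − 15540525 + 5037984 = 1283455179.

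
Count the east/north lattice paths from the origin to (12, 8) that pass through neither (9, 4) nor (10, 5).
Number of paths = 85215

Inclusion–exclusion. Total paths: C(20, 12) = 125970. Through P₁: C(13, 9)·C(7, 3) = 25025. Through P₂: C(15, 10)·C(5, 2) = 30030. Since P₁ is strictly southwest of P₂, a monotone path through both must visit P₁ then P₂; paths through both = C(13, 9)·C(2, 1)·C(5, 2) = 14300. Avoid both = 125970 − 25025 − 30030 + 14300 = 85215.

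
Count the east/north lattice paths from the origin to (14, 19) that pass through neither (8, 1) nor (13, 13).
Number of paths = 745183480

Inclusion–exclusion. Total paths: C(33, 14) = 818809200. Through P₁: C(9, 8)·C(24, 6) = 1211364. Through P₂: C(26, 13)·C(7, 1) = 72804200. Since P₁ is strictly southwest of P₂, a monotone path through both must visit P₁ then P₂; paths through both = C(9, 8)·C(17, 5)·C(7, 1) = 389844. Avoid both = 818809200 − 1211364 − 72804200 + 389844 = 745183480.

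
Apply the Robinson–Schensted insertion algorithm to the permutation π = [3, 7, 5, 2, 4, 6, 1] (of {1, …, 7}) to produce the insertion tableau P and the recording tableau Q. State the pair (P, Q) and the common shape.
P = [1, 4, 6] / [2, 5] / [3] / [7];  Q = [1, 2, 6] / [3, 5] / [4] / [7];  common shape = (3, 2, 1, 1)

Row-insert the values π_1, π_2, … into P one at a time, bumping the leftmost entry strictly greater than the inserted value down to the next row. The recording tableau Q records, in position (i, j), the step at which that cell was added to P.
  Insert 3 (step 1): P = [3];  Q = [1]
  Insert 7 (step 2): P = [3, 7];  Q = [1, 2]
  Insert 5 (step 3): P = [3, 5] / [7];  Q = [1, 2] / [3]
  Insert 2 (step 4): P = [2, 5] / [3] / [7];  Q = [1, 2] / [3] / [4]
  Insert 4 (step 5): P = [2, 4] / [3, 5] / [7];  Q = [1, 2] / [3, 5] / [4]
  Insert 6 (step 6): P = [2, 4, 6] / [3, 5] / [7];  Q = [1, 2, 6] / [3, 5] / [4]
  Insert 1 (step 7): P = [1, 4, 6] / [2, 5] / [3] / [7];  Q = [1, 2, 6] / [3, 5] / [4] / [7]
Final shape: (3, 2, 1, 1).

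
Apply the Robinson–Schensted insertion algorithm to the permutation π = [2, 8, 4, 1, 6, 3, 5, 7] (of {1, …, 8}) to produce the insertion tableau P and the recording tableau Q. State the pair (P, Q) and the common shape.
P = [1, 3, 5, 7] / [2, 4, 6] / [8];  Q = [1, 2, 5, 8] / [3, 6, 7] / [4];  common shape = (4, 3, 1)

Row-insert the values π_1, π_2, … into P one at a time, bumping the leftmost entry strictly greater than the inserted value down to the next row. The recording tableau Q records, in position (i, j), the step at which that cell was added to P.
  Insert 2 (step 1): P = [2];  Q = [1]
  Insert 8 (step 2): P = [2, 8];  Q = [1, 2]
  Insert 4 (step 3): P = [2, 4] / [8];  Q = [1, 2] / [3]
  Insert 1 (step 4): P = [1, 4] / [2] / [8];  Q = [1, 2] / [3] / [4]
  Insert 6 (step 5): P = [1, 4, 6] / [2] / [8];  Q = [1, 2, 5] / [3] / [4]
  Insert 3 (step 6): P = [1, 3, 6] / [2, 4] / [8];  Q = [1, 2, 5] / [3, 6] / [4]
  Insert 5 (step 7): P = [1, 3, 5] / [2, 4, 6] / [8];  Q = [1, 2, 5] / [3, 6, 7] / [4]
  Insert 7 (step 8): P = [1, 3, 5, 7] / [2, 4, 6] / [8];  Q = [1, 2, 5, 8] / [3, 6, 7] / [4]
Final shape: (4, 3, 1).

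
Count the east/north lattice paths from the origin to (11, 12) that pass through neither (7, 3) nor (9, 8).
Number of paths = 939428

Inclusion–exclusion. Total paths: C(23, 11) = 1352078. Through P₁: C(10, 7)·C(13, 4) = 85800. Through P₂: C(17, 9)·C(6, 2) = 364650. Since P₁ is strictly southwest of P₂, a monotone path through both must visit P₁ then P₂; paths through both = C(10, 7)·C(7, 2)·C(6, 2) = 37800. Avoid both = 1352078 − 85800 − 364650 + 37800 = 939428.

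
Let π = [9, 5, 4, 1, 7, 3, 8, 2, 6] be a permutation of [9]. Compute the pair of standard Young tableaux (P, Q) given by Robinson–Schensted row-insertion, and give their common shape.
P = [1, 2, 6] / [3, 7, 8] / [4] / [5] / [9];  Q = [1, 5, 7] / [2, 6, 9] / [3] / [4] / [8];  common shape = (3, 3, 1, 1, 1)

Row-insert the values π_1, π_2, … into P one at a time, bumping the leftmost entry strictly greater than the inserted value down to the next row. The recording tableau Q records, in position (i, j), the step at which that cell was added to P.
  Insert 9 (step 1): P = [9];  Q = [1]
  Insert 5 (step 2): P = [5] / [9];  Q = [1] / [2]
  Insert 4 (step 3): P = [4] / [5] / [9];  Q = [1] / [2] / [3]
  Insert 1 (step 4): P = [1] / [4] / [5] / [9];  Q = [1] / [2] / [3] / [4]
  Insert 7 (step 5): P = [1, 7] / [4] / [5] / [9];  Q = [1, 5] / [2] / [3] / [4]
  Insert 3 (step 6): P = [1, 3] / [4, 7] / [5] / [9];  Q = [1, 5] / [2, 6] / [3] / [4]
  Insert 8 (step 7): P = [1, 3, 8] / [4, 7] / [5] / [9];  Q = [1, 5, 7] / [2, 6] / [3] / [4]
  Insert 2 (step 8): P = [1, 2, 8] / [3, 7] / [4] / [5] / [9];  Q = [1, 5, 7] / [2, 6] / [3] / [4] / [8]
  Insert 6 (step 9): P = [1, 2, 6] / [3, 7, 8] / [4] / [5] / [9];  Q = [1, 5, 7] / [2, 6, 9] / [3] / [4] / [8]
Final shape: (3, 3, 1, 1, 1).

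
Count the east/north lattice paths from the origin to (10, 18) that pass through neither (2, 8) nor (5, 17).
Number of paths = 11055396

Inclusion–exclusion. Total paths: C(28, 10) = 13123110. Through P₁: C(10, 2)·C(18, 8) = 1969110. Through P₂: C(22, 5)·C(6, 5) = 158004. Since P₁ is strictly southwest of P₂, a monotone path through both must visit P₁ then P₂; paths through both = C(10, 2)·C(12, 3)·C(6, 5) = 59400. Avoid both = 13123110 − 1969110 − 158004 + 59400 = 11055396.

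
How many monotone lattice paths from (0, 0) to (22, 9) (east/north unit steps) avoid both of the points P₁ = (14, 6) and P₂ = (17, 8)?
Number of paths = 9600825

Inclusion–exclusion. Total paths: C(31, 22) = 20160075. Through P₁: C(20, 14)·C(11, 8) = 6395400. Through P₂: C(25, 17)·C(6, 5) = 6489450. Since P₁ is strictly southwest of P₂, a monotone path through both must visit P₁ then P₂; paths through both = C(20, 14)·C(5, 3)·C(6, 5) = 2325600. Avoid both = 20160075 − 6395400 − 6489450 + 2325600 = 9600825.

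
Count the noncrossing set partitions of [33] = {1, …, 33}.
C_33 = 212336130412243110

These noncrossing partitions are counted by the Catalan number C_n = (1/(n + 1)) · C(2n, n). For n = 33: C_33 = (1/34) · C(66, 33) = 7219428434016265740/34 = 212336130412243110.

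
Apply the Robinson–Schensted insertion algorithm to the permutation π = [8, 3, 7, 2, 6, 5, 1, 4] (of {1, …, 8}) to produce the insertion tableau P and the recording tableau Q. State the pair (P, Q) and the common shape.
P = [1, 4] / [2, 5] / [3, 6] / [7] / [8];  Q = [1, 3] / [2, 5] / [4, 8] / [6] / [7];  common shape = (2, 2, 2, 1, 1)

Row-insert the values π_1, π_2, … into P one at a time, bumping the leftmost entry strictly greater than the inserted value down to the next row. The recording tableau Q records, in position (i, j), the step at which that cell was added to P.
  Insert 8 (step 1): P = [8];  Q = [1]
  Insert 3 (step 2): P = [3] / [8];  Q = [1] / [2]
  Insert 7 (step 3): P = [3, 7] / [8];  Q = [1, 3] / [2]
  Insert 2 (step 4): P = [2, 7] / [3] / [8];  Q = [1, 3] / [2] / [4]
  Insert 6 (step 5): P = [2, 6] / [3, 7] / [8];  Q = [1, 3] / [2, 5] / [4]
  Insert 5 (step 6): P = [2, 5] / [3, 6] / [7] / [8];  Q = [1, 3] / [2, 5] / [4] / [6]
  Insert 1 (step 7): P = [1, 5] / [2, 6] / [3] / [7] / [8];  Q = [1, 3] / [2, 5] / [4] / [6] / [7]
  Insert 4 (step 8): P = [1, 4] / [2, 5] / [3, 6] / [7] / [8];  Q = [1, 3] / [2, 5] / [4, 8] / [6] / [7]
Final shape: (2, 2, 2, 1, 1).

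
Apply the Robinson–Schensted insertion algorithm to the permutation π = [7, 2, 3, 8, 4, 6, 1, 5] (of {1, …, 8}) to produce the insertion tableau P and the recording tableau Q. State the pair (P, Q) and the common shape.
P = [1, 3, 4, 5] / [2, 6] / [7, 8];  Q = [1, 3, 4, 6] / [2, 5] / [7, 8];  common shape = (4, 2, 2)

Row-insert the values π_1, π_2, … into P one at a time, bumping the leftmost entry strictly greater than the inserted value down to the next row. The recording tableau Q records, in position (i, j), the step at which that cell was added to P.
  Insert 7 (step 1): P = [7];  Q = [1]
  Insert 2 (step 2): P = [2] / [7];  Q = [1] / [2]
  Insert 3 (step 3): P = [2, 3] / [7];  Q = [1, 3] / [2]
  Insert 8 (step 4): P = [2, 3, 8] / [7];  Q = [1, 3, 4] / [2]
  Insert 4 (step 5): P = [2, 3, 4] / [7, 8];  Q = [1, 3, 4] / [2, 5]
  Insert 6 (step 6): P = [2, 3, 4, 6] / [7, 8];  Q = [1, 3, 4, 6] / [2, 5]
  Insert 1 (step 7): P = [1, 3, 4, 6] / [2, 8] / [7];  Q = [1, 3, 4, 6] / [2, 5] / [7]
  Insert 5 (step 8): P = [1, 3, 4, 5] / [2, 6] / [7, 8];  Q = [1, 3, 4, 6] / [2, 5] / [7, 8]
Final shape: (4, 2, 2).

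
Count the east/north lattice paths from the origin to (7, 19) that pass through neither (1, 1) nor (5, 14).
Number of paths = 244380

Inclusion–exclusion. Total paths: C(26, 7) = 657800. Through P₁: C(2, 1)·C(24, 6) = 269192. Through P₂: C(19, 5)·C(7, 2) = 244188. Since P₁ is strictly southwest of P₂, a monotone path through both must visit P₁ then P₂; paths through both = C(2, 1)·C(17, 4)·C(7, 2) = 99960. Avoid both = 657800 − 269192 − 244188 + 99960 = 244380.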